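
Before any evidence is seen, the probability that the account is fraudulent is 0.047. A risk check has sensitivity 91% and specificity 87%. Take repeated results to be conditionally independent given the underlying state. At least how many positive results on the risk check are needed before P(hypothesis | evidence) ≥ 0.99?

4

Prior odds: 0.047 ÷ 0.953 = 47/953.
False-positive rate = 1 − 0.87 = 0.13; likelihood ratio of a positive = 0.91/0.13 = 7.
Target odds: 0.99 ÷ 0.01 = 99.
Need (47/953) × 7ⁿ ≥ 99, i.e. 7ⁿ ≥ 94347/47.
7³ = 343 falls short of 94347/47 but 7⁴ = 2401 reaches it, so n = 4.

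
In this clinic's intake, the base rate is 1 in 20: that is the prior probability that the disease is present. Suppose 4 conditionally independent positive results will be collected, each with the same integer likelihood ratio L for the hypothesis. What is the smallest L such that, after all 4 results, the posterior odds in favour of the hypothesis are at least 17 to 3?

Prior odds = 0.05/0.95 = 1/19.
Target odds = 17/3.
Need L⁴ ≥ 17/3 ÷ (1/19) = 323/3.
3⁴ = 81 < 323/3 ≤ 256 = 4⁴, so L = 4.

4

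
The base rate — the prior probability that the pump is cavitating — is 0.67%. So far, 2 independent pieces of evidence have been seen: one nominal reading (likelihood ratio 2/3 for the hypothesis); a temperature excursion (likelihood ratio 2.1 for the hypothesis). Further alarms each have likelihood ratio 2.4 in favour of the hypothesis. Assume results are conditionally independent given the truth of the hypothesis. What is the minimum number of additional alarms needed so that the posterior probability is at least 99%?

Prior odds = 0.0067/0.9933 = 67/9933.
Combined Bayes factor of the evidence already in hand = (2/3) × 2.1 = 1.4.
Odds after that evidence = (67/9933) × 1.4 = 67/7095.
Target odds = 0.99/0.01 = 99.
Need 2.4ⁿ ≥ 99 ÷ (67/7095) = 702405/67.
2.4¹⁰ ≈6340.34 falls short of 702405/67 but 2.4¹¹ ≈15216.8 reaches it, so n = 11.

11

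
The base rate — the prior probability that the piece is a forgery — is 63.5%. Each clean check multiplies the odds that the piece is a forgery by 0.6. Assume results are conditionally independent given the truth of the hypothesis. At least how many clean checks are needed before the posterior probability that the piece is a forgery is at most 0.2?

4

Prior odds: 0.635 ÷ 0.365 = 127/73.
Likelihood ratio per clean check = 0.6.
Target posterior odds = 0.2/0.8 = 0.25.
Need (127/73) × 0.6ⁿ ≤ 0.25, i.e. 0.6ⁿ ≤ 73/508.
0.6³ = 0.216 is still above 73/508 but 0.6⁴ = 0.1296 is at or below it, so n = 4.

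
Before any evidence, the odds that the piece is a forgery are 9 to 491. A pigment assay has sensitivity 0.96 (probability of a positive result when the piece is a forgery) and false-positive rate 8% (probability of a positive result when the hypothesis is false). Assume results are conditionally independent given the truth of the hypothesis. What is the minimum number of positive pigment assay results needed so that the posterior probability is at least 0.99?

4

Prior odds = 9/491.
Likelihood ratio of a positive result = 0.96/0.08 = 12.
Target posterior odds = 0.99/0.01 = 99.
Need (9/491) × 12ⁿ ≥ 99, i.e. 12ⁿ ≥ 5401.
12³ = 1728 falls short of 5401 but 12⁴ = 20736 reaches it, so n = 4.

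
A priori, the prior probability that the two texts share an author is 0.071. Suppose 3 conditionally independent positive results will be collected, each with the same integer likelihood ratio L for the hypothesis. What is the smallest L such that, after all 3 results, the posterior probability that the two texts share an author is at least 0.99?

Prior odds = 0.071/0.929 = 71/929.
Target odds = 0.99/0.01 = 99.
Need L³ ≥ 99 ÷ (71/929) = 91971/71.
10³ = 1000 < 91971/71 ≤ 1331 = 11³, so L = 11.

11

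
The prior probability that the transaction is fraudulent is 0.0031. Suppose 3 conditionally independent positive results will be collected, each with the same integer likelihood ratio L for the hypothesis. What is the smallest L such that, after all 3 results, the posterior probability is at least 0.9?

15

Prior odds = 0.0031/0.9969 = 31/9969.
Target odds = 0.9/0.1 = 9.
Need L³ ≥ 9 ÷ (31/9969) = 89721/31.
14³ = 2744 < 89721/31 ≤ 3375 = 15³, so L = 15.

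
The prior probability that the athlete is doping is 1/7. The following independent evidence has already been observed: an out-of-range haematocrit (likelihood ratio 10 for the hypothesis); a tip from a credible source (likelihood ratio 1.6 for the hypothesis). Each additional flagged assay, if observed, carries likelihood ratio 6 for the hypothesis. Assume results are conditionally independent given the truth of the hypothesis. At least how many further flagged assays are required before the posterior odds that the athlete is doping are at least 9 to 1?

Prior odds = (1/7)/(6/7) = 1/6.
Combined Bayes factor of the evidence already in hand = 10 × 1.6 = 16.
Odds after that evidence = (1/6) × 16 = 8/3.
Target odds = 9.
Need 6ⁿ ≥ 9 ÷ (8/3) = 3.375.
6¹ = 6, which meets the required 3.375; so n = 1.

1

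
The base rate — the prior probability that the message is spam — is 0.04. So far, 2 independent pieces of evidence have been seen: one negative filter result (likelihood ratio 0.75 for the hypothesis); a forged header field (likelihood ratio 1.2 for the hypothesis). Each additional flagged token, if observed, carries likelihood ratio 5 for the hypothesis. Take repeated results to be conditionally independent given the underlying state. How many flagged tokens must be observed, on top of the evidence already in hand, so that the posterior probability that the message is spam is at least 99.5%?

Prior odds = 0.04/0.96 = 1/24.
Combined Bayes factor of the evidence already in hand = 0.75 × 1.2 = 0.9.
Odds after that evidence = (1/24) × 0.9 = 0.0375.
Target odds = 0.995/0.005 = 199.
Need 5ⁿ ≥ 199 ÷ 0.0375 = 15920/3.
5⁵ = 3125 falls short of 15920/3 but 5⁶ = 15625 reaches it, so n = 6.

6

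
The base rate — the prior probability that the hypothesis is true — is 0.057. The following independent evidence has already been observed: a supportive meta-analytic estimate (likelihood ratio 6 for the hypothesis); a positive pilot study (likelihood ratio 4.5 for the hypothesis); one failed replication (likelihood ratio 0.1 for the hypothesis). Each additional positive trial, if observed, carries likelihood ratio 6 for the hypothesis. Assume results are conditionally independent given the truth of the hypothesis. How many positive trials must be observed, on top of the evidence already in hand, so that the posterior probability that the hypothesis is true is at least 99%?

4

Prior odds = 0.057/0.943 = 57/943.
Combined Bayes factor of the evidence already in hand = 6 × 4.5 × 0.1 = 2.7.
Odds after that evidence = (57/943) × 2.7 = 1539/9430.
Target odds = 0.99/0.01 = 99.
Need 6ⁿ ≥ 99 ÷ (1539/9430) = 103730/171.
6³ = 216 falls short of 103730/171 but 6⁴ = 1296 reaches it, so n = 4.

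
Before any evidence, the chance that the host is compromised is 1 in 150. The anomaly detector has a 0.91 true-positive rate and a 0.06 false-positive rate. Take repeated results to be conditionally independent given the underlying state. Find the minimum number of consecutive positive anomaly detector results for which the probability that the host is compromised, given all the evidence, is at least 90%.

3

Prior odds = (1/150)/(149/150) = 1/149.
Likelihood ratio of a positive result = 0.91/0.06 = 91/6.
Target posterior odds = 0.9/0.1 = 9.
Need (1/149) × (91/6)ⁿ ≥ 9, i.e. (91/6)ⁿ ≥ 1341.
(91/6)² = 8281/36 falls short of 1341 but (91/6)³ = 753571/216 reaches it, so n = 3.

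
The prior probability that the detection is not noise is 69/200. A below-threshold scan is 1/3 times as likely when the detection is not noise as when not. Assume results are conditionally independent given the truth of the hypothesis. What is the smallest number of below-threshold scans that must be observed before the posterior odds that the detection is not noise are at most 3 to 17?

Prior odds = 0.345/0.655 = 69/131.
Likelihood ratio per below-threshold scan = 1/3.
Target odds = 3/17.
Need (69/131) × (1/3)ⁿ ≤ 3/17, i.e. (1/3)ⁿ ≤ 131/391.
(1/3)¹ = 1/3, which is already at or below the required 131/391; so n = 1.

1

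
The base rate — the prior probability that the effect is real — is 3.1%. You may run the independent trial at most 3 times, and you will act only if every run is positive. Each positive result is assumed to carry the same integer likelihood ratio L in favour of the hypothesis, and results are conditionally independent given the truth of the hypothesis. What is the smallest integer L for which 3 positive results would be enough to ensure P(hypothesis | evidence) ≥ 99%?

15

Prior odds = 0.031/0.969 = 31/969.
Target odds = 0.99/0.01 = 99.
Need L³ ≥ 99 ÷ (31/969) = 95931/31.
14³ = 2744 < 95931/31 ≤ 3375 = 15³, so L = 15.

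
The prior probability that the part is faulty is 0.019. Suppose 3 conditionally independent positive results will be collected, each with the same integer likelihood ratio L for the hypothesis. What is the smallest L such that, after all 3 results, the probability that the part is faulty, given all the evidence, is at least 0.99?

Prior odds = 0.019/0.981 = 19/981.
Target odds = 0.99/0.01 = 99.
Need L³ ≥ 99 ÷ (19/981) = 97119/19.
17³ = 4913 < 97119/19 ≤ 5832 = 18³, so L = 18.

18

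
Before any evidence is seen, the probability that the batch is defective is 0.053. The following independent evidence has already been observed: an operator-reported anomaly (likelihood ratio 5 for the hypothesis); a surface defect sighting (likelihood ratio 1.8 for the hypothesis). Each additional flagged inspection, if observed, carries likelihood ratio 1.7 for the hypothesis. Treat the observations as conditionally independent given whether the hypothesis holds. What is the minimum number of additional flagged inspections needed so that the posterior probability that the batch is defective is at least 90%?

6

Prior odds = 0.053/0.947 = 53/947.
Combined Bayes factor of the evidence already in hand = 5 × 1.8 = 9.
Odds after that evidence = (53/947) × 9 = 477/947.
Target odds = 0.9/0.1 = 9.
Need 1.7ⁿ ≥ 9 ÷ (477/947) = 947/53.
1.7⁵ = 1419857/100000 falls short of 947/53 but 1.7⁶ = 24137569/1000000 reaches it, so n = 6.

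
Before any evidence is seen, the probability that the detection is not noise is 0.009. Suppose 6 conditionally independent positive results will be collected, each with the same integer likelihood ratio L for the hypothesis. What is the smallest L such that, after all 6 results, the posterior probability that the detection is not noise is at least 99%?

5

Prior odds = 0.009/0.991 = 9/991.
Target odds = 0.99/0.01 = 99.
Need L⁶ ≥ 99 ÷ (9/991) = 10901.
4⁶ = 4096 < 10901 ≤ 15625 = 5⁶, so L = 5.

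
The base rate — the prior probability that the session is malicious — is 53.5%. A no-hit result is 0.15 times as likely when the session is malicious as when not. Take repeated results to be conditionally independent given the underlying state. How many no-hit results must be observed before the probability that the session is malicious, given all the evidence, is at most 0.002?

Prior odds: 0.535 ÷ 0.465 = 107/93.
Likelihood ratio per no-hit result = 0.15.
Target posterior odds = 0.002/0.998 = 1/499.
Need (107/93) × 0.15ⁿ ≤ 1/499, i.e. 0.15ⁿ ≤ 93/53393.
0.15³ = 0.003375 is still above 93/53393 but 0.15⁴ = 81/160000 is at or below it, so n = 4.

4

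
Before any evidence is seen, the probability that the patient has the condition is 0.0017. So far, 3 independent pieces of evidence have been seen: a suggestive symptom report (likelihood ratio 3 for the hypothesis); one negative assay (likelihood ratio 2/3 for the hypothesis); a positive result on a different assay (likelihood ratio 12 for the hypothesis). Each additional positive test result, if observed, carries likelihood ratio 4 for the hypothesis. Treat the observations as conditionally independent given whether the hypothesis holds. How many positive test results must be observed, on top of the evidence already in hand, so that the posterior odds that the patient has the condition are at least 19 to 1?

5

Prior odds = 0.0017/0.9983 = 17/9983.
Combined Bayes factor of the evidence already in hand = 3 × (2/3) × 12 = 24.
Odds after that evidence = (17/9983) × 24 = 408/9983.
Target odds = 19.
Need 4ⁿ ≥ 19 ÷ (408/9983) = 189677/408.
4⁴ = 256 falls short of 189677/408 but 4⁵ = 1024 reaches it, so n = 5.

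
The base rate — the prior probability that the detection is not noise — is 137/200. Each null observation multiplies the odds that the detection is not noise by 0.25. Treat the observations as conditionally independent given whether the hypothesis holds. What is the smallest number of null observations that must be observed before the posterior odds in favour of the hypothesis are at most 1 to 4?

2

Prior odds = 0.685/0.315 = 137/63.
Likelihood ratio per null observation = 0.25.
Target odds = 0.25.
Need (137/63) × 0.25ⁿ ≤ 0.25, i.e. 0.25ⁿ ≤ 63/548.
0.25¹ = 0.25 is still above 63/548 but 0.25² = 0.0625 is at or below it, so n = 2.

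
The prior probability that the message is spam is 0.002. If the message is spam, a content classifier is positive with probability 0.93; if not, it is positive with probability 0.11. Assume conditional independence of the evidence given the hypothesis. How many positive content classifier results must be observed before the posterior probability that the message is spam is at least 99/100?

6

Prior odds = 0.002/0.998 = 1/499.
Likelihood ratio of a positive = 0.93/0.11 = 93/11.
Target odds: 0.99 ÷ 0.01 = 99.
Need (1/499) × (93/11)ⁿ ≥ 99, i.e. (93/11)ⁿ ≥ 49401.
(93/11)⁵ ≈43196.8 falls short of 49401 but (93/11)⁶ ≈365209 reaches it, so n = 6.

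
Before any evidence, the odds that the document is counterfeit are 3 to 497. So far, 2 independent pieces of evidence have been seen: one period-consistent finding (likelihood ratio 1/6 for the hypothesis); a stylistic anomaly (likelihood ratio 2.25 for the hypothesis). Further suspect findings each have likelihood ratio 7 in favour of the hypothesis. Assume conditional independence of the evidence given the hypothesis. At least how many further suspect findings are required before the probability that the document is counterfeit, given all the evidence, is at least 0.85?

Prior odds = 3/497.
Combined Bayes factor of the evidence already in hand = (1/6) × 2.25 = 0.375.
Odds after that evidence = (3/497) × 0.375 = 9/3976.
Target odds = 0.85/0.15 = 17/3.
Need 7ⁿ ≥ 17/3 ÷ (9/3976) = 67592/27.
7⁴ = 2401 falls short of 67592/27 but 7⁵ = 16807 reaches it, so n = 5.

5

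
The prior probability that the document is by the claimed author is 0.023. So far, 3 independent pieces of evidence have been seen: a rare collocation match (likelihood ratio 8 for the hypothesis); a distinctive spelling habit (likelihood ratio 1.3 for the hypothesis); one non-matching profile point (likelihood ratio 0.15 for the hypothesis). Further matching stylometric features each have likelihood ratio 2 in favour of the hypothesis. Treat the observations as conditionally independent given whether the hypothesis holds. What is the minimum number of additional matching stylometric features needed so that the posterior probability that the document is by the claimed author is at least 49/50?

11

Prior odds = 0.023/0.977 = 23/977.
Combined Bayes factor of the evidence already in hand = 8 × 1.3 × 0.15 = 1.56.
Odds after that evidence = (23/977) × 1.56 = 897/24425.
Target odds = 0.98/0.02 = 49.
Need 2ⁿ ≥ 49 ÷ (897/24425) = 1196825/897.
2¹⁰ = 1024 falls short of 1196825/897 but 2¹¹ = 2048 reaches it, so n = 11.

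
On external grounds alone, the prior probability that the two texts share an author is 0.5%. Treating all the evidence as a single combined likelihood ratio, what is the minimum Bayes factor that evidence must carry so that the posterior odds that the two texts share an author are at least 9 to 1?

1791

Prior odds = 0.005/0.995 = 1/199.
Target odds = 9.
Required Bayes factor = 9 ÷ (1/199) = 1791.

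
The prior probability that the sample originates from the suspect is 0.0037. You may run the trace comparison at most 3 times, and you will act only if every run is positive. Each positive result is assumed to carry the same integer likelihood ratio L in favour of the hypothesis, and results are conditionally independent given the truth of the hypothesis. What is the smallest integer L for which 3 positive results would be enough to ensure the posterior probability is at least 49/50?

24

Prior odds = 0.0037/0.9963 = 37/9963.
Target odds = 0.98/0.02 = 49.
Need L³ ≥ 49 ÷ (37/9963) = 488187/37.
23³ = 12167 < 488187/37 ≤ 13824 = 24³, so L = 24.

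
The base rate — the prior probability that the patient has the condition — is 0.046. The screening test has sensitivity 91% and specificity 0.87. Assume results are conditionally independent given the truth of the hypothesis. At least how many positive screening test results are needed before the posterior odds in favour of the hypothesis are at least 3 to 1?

3

Prior odds = 0.046/0.954 = 23/477.
False-positive rate = 1 − 0.87 = 0.13; likelihood ratio of a positive = 0.91/0.13 = 7.
Target odds = 3.
Need (23/477) × 7ⁿ ≥ 3, i.e. 7ⁿ ≥ 1431/23.
7² = 49 falls short of 1431/23 but 7³ = 343 reaches it, so n = 3.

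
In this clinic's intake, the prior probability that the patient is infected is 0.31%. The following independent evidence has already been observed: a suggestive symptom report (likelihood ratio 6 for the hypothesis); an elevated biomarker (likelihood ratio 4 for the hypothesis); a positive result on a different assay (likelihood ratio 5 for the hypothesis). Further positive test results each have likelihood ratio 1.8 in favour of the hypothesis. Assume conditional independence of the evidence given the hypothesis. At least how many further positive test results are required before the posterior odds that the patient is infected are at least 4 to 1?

Prior odds = 0.0031/0.9969 = 31/9969.
Combined Bayes factor of the evidence already in hand = 6 × 4 × 5 = 120.
Odds after that evidence = (31/9969) × 120 = 1240/3323.
Target odds = 4.
Need 1.8ⁿ ≥ 4 ÷ (1240/3323) = 3323/310.
1.8⁴ = 10.4976 falls short of 3323/310 but 1.8⁵ = 18.89568 reaches it, so n = 5.

5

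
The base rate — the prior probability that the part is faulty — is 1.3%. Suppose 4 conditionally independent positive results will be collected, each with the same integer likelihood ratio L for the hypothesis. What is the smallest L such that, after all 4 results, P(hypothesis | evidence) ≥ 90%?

6

Prior odds = 0.013/0.987 = 13/987.
Target odds = 0.9/0.1 = 9.
Need L⁴ ≥ 9 ÷ (13/987) = 8883/13.
5⁴ = 625 < 8883/13 ≤ 1296 = 6⁴, so L = 6.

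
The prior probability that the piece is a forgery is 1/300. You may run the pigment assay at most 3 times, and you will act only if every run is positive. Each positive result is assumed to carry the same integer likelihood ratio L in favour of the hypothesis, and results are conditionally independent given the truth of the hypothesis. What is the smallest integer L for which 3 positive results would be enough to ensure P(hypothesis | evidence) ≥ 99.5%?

Prior odds = (1/300)/(299/300) = 1/299.
Target odds = 0.995/0.005 = 199.
Need L³ ≥ 199 ÷ (1/299) = 59501.
39³ = 59319 < 59501 ≤ 64000 = 40³, so L = 40.

40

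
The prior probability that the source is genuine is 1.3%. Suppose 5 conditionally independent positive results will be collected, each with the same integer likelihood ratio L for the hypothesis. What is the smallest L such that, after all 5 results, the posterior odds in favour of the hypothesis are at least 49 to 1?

6

Prior odds = 0.013/0.987 = 13/987.
Target odds = 49.
Need L⁵ ≥ 49 ÷ (13/987) = 48363/13.
5⁵ = 3125 < 48363/13 ≤ 7776 = 6⁵, so L = 6.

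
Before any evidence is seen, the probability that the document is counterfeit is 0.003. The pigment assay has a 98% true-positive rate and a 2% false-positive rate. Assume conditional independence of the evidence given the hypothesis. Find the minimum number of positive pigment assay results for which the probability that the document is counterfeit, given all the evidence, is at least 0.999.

Prior odds: 0.003 ÷ 0.997 = 3/997.
Likelihood ratio of a positive result = 0.98/0.02 = 49.
Target posterior odds = 0.999/0.001 = 999.
Need (3/997) × 49ⁿ ≥ 999, i.e. 49ⁿ ≥ 332001.
49³ = 117649 falls short of 332001 but 49⁴ = 5764801 reaches it, so n = 4.

4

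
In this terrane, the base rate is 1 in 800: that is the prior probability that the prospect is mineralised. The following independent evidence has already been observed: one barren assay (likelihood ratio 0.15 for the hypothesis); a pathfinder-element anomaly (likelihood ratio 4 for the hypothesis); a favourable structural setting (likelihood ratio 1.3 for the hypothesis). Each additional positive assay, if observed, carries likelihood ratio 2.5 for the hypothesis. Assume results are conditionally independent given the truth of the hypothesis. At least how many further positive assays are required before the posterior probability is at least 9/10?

Prior odds = 0.00125/0.99875 = 1/799.
Combined Bayes factor of the evidence already in hand = 0.15 × 4 × 1.3 = 0.78.
Odds after that evidence = (1/799) × 0.78 = 39/39950.
Target odds = 0.9/0.1 = 9.
Need 2.5ⁿ ≥ 9 ÷ (39/39950) = 119850/13.
2.5⁹ = 1953125/512 falls short of 119850/13 but 2.5¹⁰ = 9765625/1024 reaches it, so n = 10.

10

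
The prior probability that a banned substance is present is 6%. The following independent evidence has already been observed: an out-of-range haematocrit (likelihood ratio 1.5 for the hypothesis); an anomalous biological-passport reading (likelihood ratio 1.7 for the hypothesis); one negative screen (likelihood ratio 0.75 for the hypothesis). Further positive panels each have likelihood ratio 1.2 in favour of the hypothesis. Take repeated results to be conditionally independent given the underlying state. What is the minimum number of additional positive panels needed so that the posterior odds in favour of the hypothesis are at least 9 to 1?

24

Prior odds = 0.06/0.94 = 3/47.
Combined Bayes factor of the evidence already in hand = 1.5 × 1.7 × 0.75 = 1.9125.
Odds after that evidence = (3/47) × 1.9125 = 459/3760.
Target odds = 9.
Need 1.2ⁿ ≥ 9 ÷ (459/3760) = 3760/51.
1.2²³ ≈66.2474 falls short of 3760/51 but 1.2²⁴ ≈79.4968 reaches it, so n = 24.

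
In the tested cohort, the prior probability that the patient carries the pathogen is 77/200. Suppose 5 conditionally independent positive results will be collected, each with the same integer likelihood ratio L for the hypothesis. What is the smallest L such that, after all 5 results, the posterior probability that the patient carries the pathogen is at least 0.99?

Prior odds = 0.385/0.615 = 77/123.
Target odds = 0.99/0.01 = 99.
Need L⁵ ≥ 99 ÷ (77/123) = 1107/7.
2⁵ = 32 < 1107/7 ≤ 243 = 3⁵, so L = 3.

3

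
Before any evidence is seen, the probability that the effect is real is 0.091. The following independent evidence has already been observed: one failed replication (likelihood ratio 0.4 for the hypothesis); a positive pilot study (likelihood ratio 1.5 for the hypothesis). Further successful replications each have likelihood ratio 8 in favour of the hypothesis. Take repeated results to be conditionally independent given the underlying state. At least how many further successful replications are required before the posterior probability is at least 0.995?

Prior odds = 0.091/0.909 = 91/909.
Combined Bayes factor of the evidence already in hand = 0.4 × 1.5 = 0.6.
Odds after that evidence = (91/909) × 0.6 = 91/1515.
Target odds = 0.995/0.005 = 199.
Need 8ⁿ ≥ 199 ÷ (91/1515) = 301485/91.
8³ = 512 falls short of 301485/91 but 8⁴ = 4096 reaches it, so n = 4.

4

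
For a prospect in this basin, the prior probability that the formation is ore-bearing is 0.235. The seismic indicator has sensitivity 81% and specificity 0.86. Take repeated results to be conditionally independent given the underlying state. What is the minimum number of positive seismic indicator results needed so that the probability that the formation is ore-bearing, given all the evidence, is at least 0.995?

Prior odds = 0.235/0.765 = 47/153.
False-positive rate = 1 − 0.86 = 0.14; likelihood ratio of a positive = 0.81/0.14 = 81/14.
Target odds: 0.995 ÷ 0.005 = 199.
Need (47/153) × (81/14)ⁿ ≥ 199, i.e. (81/14)ⁿ ≥ 30447/47.
(81/14)³ = 531441/2744 falls short of 30447/47 but (81/14)⁴ = 43046721/38416 reaches it, so n = 4.

4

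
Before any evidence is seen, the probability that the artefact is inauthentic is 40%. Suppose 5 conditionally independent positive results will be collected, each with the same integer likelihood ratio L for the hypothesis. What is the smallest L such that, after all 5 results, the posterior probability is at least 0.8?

2

Prior odds = 0.4/0.6 = 2/3.
Target odds = 0.8/0.2 = 4.
Need L⁵ ≥ 4 ÷ (2/3) = 6.
1⁵ = 1 < 6 ≤ 32 = 2⁵, so L = 2.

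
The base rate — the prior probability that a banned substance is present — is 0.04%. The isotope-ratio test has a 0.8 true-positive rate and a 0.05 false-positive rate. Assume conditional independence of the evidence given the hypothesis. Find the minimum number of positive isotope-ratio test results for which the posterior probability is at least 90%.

4

Prior odds: 0.0004 ÷ 0.9996 = 1/2499.
Likelihood ratio of a positive result = 0.8/0.05 = 16.
Target posterior odds = 0.9/0.1 = 9.
Need (1/2499) × 16ⁿ ≥ 9, i.e. 16ⁿ ≥ 22491.
16³ = 4096 falls short of 22491 but 16⁴ = 65536 reaches it, so n = 4.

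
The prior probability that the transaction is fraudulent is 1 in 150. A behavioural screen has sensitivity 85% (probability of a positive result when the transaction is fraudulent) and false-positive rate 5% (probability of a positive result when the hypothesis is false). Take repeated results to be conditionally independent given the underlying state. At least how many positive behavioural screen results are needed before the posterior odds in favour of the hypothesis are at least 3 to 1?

3

Prior odds = (1/150)/(149/150) = 1/149.
Likelihood ratio of a positive result = 0.85/0.05 = 17.
Target odds = 3.
Need (1/149) × 17ⁿ ≥ 3, i.e. 17ⁿ ≥ 447.
17² = 289 falls short of 447 but 17³ = 4913 reaches it, so n = 3.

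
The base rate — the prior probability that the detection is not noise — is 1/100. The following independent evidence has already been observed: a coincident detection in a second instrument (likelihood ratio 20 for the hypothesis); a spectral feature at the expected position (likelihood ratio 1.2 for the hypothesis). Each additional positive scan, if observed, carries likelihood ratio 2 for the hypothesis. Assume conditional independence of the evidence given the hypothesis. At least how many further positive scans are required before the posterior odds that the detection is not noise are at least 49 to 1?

Prior odds = 0.01/0.99 = 1/99.
Combined Bayes factor of the evidence already in hand = 20 × 1.2 = 24.
Odds after that evidence = (1/99) × 24 = 8/33.
Target odds = 49.
Need 2ⁿ ≥ 49 ÷ (8/33) = 202.125.
2⁷ = 128 falls short of 202.125 but 2⁸ = 256 reaches it, so n = 8.

8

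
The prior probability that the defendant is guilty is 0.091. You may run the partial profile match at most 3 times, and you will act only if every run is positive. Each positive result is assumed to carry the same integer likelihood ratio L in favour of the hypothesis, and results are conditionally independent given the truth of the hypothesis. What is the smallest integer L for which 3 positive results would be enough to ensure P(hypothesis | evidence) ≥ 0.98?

Prior odds = 0.091/0.909 = 91/909.
Target odds = 0.98/0.02 = 49.
Need L³ ≥ 49 ÷ (91/909) = 6363/13.
7³ = 343 < 6363/13 ≤ 512 = 8³, so L = 8.

8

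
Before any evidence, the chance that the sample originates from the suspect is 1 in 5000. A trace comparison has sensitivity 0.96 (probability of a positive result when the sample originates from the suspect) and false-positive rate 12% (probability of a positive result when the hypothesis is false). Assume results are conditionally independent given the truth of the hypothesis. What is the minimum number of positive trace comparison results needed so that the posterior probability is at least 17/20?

Prior odds: 0.0002 ÷ 0.9998 = 1/4999.
Likelihood ratio of a positive result = 0.96/0.12 = 8.
Target odds: 0.85 ÷ 0.15 = 17/3.
Require 8ⁿ ≥ 17/3 ÷ (1/4999) = 84983/3.
8⁴ = 4096 falls short of 84983/3 but 8⁵ = 32768 reaches it, so n = 5.

5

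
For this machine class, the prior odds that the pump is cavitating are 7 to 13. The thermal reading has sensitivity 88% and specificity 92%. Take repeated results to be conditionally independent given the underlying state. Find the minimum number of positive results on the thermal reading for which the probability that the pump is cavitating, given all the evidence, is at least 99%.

Prior odds = 7/13.
False-positive rate = 1 − 0.92 = 0.08; likelihood ratio of a positive = 0.88/0.08 = 11.
Target odds: 0.99 ÷ 0.01 = 99.
Require 11ⁿ ≥ 99 ÷ (7/13) = 1287/7.
11² = 121 falls short of 1287/7 but 11³ = 1331 reaches it, so n = 3.

3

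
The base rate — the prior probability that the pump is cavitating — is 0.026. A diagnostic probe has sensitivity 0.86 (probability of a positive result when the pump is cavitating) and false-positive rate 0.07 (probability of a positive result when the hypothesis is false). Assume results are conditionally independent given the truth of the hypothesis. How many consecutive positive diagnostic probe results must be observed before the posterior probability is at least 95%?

3

Prior odds = 0.026/0.974 = 13/487.
Likelihood ratio of a positive result = 0.86/0.07 = 86/7.
Target odds: 0.95 ÷ 0.05 = 19.
Need (13/487) × (86/7)ⁿ ≥ 19, i.e. (86/7)ⁿ ≥ 9253/13.
(86/7)² = 7396/49 falls short of 9253/13 but (86/7)³ = 636056/343 reaches it, so n = 3.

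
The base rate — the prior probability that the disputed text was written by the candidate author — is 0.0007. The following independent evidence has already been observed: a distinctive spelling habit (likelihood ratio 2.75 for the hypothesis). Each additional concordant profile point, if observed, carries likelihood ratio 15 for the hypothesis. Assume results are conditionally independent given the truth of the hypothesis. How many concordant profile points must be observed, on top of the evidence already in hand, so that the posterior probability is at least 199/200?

5

Prior odds = 0.0007/0.9993 = 7/9993.
Bayes factor of the evidence already in hand = 2.75.
Odds after that evidence = (7/9993) × 2.75 = 77/39972.
Target odds = 0.995/0.005 = 199.
Need 15ⁿ ≥ 199 ÷ (77/39972) = 7954428/77.
15⁴ = 50625 falls short of 7954428/77 but 15⁵ = 759375 reaches it, so n = 5.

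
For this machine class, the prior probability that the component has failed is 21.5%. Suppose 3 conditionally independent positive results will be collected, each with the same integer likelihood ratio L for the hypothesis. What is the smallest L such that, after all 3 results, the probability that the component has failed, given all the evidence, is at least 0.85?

Prior odds = 0.215/0.785 = 43/157.
Target odds = 0.85/0.15 = 17/3.
Need L³ ≥ 17/3 ÷ (43/157) = 2669/129.
2³ = 8 < 2669/129 ≤ 27 = 3³, so L = 3.

3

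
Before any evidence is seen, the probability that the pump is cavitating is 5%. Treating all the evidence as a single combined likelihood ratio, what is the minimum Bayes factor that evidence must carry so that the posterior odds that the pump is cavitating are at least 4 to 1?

76

Prior odds = 0.05/0.95 = 1/19.
Target odds = 4.
Required Bayes factor = 4 ÷ (1/19) = 76.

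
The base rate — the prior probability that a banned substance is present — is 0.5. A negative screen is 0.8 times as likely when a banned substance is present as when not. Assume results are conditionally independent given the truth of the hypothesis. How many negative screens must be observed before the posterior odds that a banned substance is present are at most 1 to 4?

Prior odds: 0.5 ÷ 0.5 = 1.
Likelihood ratio per negative screen = 0.8.
Target odds = 0.25.
Require 0.8ⁿ ≤ 0.25 ÷ 1 = 0.25.
0.8⁶ = 4096/15625 is still above 0.25 but 0.8⁷ = 16384/78125 is at or below it, so n = 7.

7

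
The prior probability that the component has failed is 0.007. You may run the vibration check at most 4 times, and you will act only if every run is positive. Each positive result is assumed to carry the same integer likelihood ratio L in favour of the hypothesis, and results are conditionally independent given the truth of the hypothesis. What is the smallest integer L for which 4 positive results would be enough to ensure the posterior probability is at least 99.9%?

20

Prior odds = 0.007/0.993 = 7/993.
Target odds = 0.999/0.001 = 999.
Need L⁴ ≥ 999 ÷ (7/993) = 992007/7.
19⁴ = 130321 < 992007/7 ≤ 160000 = 20⁴, so L = 20.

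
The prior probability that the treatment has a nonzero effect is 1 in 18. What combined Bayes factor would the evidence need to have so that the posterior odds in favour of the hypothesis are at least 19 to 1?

Prior odds = (1/18)/(17/18) = 1/17.
Target odds = 19.
Required Bayes factor = 19 ÷ (1/17) = 323.

323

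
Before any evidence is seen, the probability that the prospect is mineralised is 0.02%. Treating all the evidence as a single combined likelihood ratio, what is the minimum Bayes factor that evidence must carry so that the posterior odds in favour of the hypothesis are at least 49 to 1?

244951

Prior odds = 0.0002/0.9998 = 1/4999.
Target odds = 49.
Required Bayes factor = 49 ÷ (1/4999) = 244951.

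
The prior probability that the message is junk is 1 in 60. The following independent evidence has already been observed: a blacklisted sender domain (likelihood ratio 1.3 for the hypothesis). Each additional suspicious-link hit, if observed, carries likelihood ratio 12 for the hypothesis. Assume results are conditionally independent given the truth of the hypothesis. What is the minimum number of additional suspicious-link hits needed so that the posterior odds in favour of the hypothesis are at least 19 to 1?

3

Prior odds = (1/60)/(59/60) = 1/59.
Bayes factor of the evidence already in hand = 1.3.
Odds after that evidence = (1/59) × 1.3 = 13/590.
Target odds = 19.
Need 12ⁿ ≥ 19 ÷ (13/590) = 11210/13.
12² = 144 falls short of 11210/13 but 12³ = 1728 reaches it, so n = 3.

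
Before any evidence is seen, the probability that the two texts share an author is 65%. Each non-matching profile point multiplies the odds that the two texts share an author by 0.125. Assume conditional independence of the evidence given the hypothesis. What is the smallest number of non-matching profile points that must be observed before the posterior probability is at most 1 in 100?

3

Prior odds = 0.65/0.35 = 13/7.
Likelihood ratio per non-matching profile point = 0.125.
Target odds: 0.01 ÷ 0.99 = 1/99.
Need (13/7) × 0.125ⁿ ≤ 1/99, i.e. 0.125ⁿ ≤ 7/1287.
0.125² = 0.015625 is still above 7/1287 but 0.125³ = 0.001953125 is at or below it, so n = 3.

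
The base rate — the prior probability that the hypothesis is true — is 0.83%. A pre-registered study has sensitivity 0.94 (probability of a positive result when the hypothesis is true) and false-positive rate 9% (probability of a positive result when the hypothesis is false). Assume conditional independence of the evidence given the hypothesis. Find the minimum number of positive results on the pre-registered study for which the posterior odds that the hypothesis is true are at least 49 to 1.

Prior odds: 0.0083 ÷ 0.9917 = 83/9917.
Likelihood ratio of a positive result = 0.94/0.09 = 94/9.
Target odds = 49.
Need (83/9917) × (94/9)ⁿ ≥ 49, i.e. (94/9)ⁿ ≥ 485933/83.
(94/9)³ = 830584/729 falls short of 485933/83 but (94/9)⁴ = 78074896/6561 reaches it, so n = 4.

4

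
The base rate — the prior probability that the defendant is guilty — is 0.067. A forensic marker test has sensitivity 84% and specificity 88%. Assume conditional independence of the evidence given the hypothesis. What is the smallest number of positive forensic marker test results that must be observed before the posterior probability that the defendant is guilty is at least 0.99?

Prior odds: 0.067 ÷ 0.933 = 67/933.
False-positive rate = 1 − 0.88 = 0.12; likelihood ratio of a positive = 0.84/0.12 = 7.
Target posterior odds = 0.99/0.01 = 99.
Need (67/933) × 7ⁿ ≥ 99, i.e. 7ⁿ ≥ 92367/67.
7³ = 343 falls short of 92367/67 but 7⁴ = 2401 reaches it, so n = 4.

4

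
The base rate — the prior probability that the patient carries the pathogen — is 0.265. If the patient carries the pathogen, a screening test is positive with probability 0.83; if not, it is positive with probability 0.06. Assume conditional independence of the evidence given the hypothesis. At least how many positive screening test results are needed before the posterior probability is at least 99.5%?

3

Prior odds = 0.265/0.735 = 53/147.
Likelihood ratio of a positive = 0.83/0.06 = 83/6.
Target odds: 0.995 ÷ 0.005 = 199.
Require (83/6)ⁿ ≥ 199 ÷ (53/147) = 29253/53.
(83/6)² = 6889/36 falls short of 29253/53 but (83/6)³ = 571787/216 reaches it, so n = 3.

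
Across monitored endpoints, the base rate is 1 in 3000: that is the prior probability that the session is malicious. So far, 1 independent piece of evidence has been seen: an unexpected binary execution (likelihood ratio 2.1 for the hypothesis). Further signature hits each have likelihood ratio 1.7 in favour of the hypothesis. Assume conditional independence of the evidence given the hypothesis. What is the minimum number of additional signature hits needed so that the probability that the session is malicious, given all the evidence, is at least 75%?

Prior odds = (1/3000)/(2999/3000) = 1/2999.
Bayes factor of the evidence already in hand = 2.1.
Odds after that evidence = (1/2999) × 2.1 = 21/29990.
Target odds = 0.75/0.25 = 3.
Need 1.7ⁿ ≥ 3 ÷ (21/29990) = 29990/7.
1.7¹⁵ ≈2862.42 falls short of 29990/7 but 1.7¹⁶ ≈4866.12 reaches it, so n = 16.

16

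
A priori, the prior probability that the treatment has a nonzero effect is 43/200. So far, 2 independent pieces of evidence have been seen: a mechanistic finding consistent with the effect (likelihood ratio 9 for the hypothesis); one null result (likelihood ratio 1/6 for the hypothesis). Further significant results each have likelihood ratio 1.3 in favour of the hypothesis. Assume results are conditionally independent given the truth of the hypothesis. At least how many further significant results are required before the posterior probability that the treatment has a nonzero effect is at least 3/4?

8

Prior odds = 0.215/0.785 = 43/157.
Combined Bayes factor of the evidence already in hand = 9 × (1/6) = 1.5.
Odds after that evidence = (43/157) × 1.5 = 129/314.
Target odds = 0.75/0.25 = 3.
Need 1.3ⁿ ≥ 3 ÷ (129/314) = 314/43.
1.3⁷ = 62748517/10000000 falls short of 314/43 but 1.3⁸ = 815730721/100000000 reaches it, so n = 8.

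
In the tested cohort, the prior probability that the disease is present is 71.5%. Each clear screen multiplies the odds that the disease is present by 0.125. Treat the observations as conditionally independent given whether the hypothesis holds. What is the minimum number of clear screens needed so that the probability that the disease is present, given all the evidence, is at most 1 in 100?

3

Prior odds = 0.715/0.285 = 143/57.
Likelihood ratio per clear screen = 0.125.
Target posterior odds = 0.01/0.99 = 1/99.
Need (143/57) × 0.125ⁿ ≤ 1/99, i.e. 0.125ⁿ ≤ 19/4719.
0.125² = 0.015625 is still above 19/4719 but 0.125³ = 0.001953125 is at or below it, so n = 3.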